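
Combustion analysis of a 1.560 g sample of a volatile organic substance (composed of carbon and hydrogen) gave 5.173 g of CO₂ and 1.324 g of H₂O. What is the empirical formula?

mol C = 5.173 g CO₂ ÷ 44.009 g/mol = 0.11754 mol
mol H = 2 × 1.324 g H₂O ÷ 18.015 g/mol = 0.14699 mol
Divide by the smallest (0.11754 mol): C 1.000, H 1.250
Multiplying each by 4 gives whole numbers: C 4.00, H 5.00

C4H5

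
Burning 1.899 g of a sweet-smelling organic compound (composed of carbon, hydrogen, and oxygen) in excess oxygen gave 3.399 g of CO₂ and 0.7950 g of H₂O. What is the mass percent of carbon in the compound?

mol C = 3.399 g CO₂ ÷ 44.009 g/mol = 0.077234 mol
mol H = 2 × 0.7950 g H₂O ÷ 18.015 g/mol = 0.088260 mol
mass O = 1.899 − (0.92766 + 0.088966) = 0.88237 g → mol O = 0.88237 ÷ 15.999 = 0.055152 mol
mass % C = 0.92766 g ÷ 1.899 g × 100%

48.85%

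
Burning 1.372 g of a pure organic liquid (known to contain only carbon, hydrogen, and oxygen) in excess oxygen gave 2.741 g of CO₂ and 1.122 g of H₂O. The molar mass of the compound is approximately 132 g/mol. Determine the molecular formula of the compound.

C6H12O3

mol C = 2.741 g CO₂ ÷ 44.009 g/mol = 0.062283 mol
mol H = 2 × 1.122 g H₂O ÷ 18.015 g/mol = 0.12456 mol
mass O = 1.372 − (0.74808 + 0.12556) = 0.49836 g → mol O = 0.49836 ÷ 15.999 = 0.031150 mol
Divide by the smallest (0.031150 mol): C 1.999, H 3.999, O 1.000
Empirical formula: C2H4O
Empirical-formula mass = 44.05 g/mol; 132 ÷ 44.05 ≈ 3, so the molecular formula is C6H12O3.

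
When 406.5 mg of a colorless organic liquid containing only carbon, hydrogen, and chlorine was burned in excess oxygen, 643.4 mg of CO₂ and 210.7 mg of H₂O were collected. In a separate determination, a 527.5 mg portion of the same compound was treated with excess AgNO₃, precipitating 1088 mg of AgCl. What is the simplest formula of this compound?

C5H8Cl2

mol C = 0.6434 g CO₂ ÷ 44.009 g/mol = 0.014620 mol
mol H = 2 × 0.2107 g H₂O ÷ 18.015 g/mol = 0.023392 mol
From the AgCl data: mol Cl per gram of compound = (1.088 ÷ 143.318) ÷ 0.5275 = 0.014391 mol/g, so in the 0.4065 g combustion sample mol Cl = 0.0058501 mol
Divide by the smallest (0.0058501 mol): C 2.499, H 3.998, Cl 1.000
Multiplying each by 2 gives whole numbers: C 5.00, H 8.00, Cl 2.00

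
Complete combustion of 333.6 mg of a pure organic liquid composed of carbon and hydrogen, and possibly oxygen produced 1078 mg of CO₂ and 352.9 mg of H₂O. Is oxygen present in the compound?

mol C = 1.078 g CO₂ ÷ 44.009 g/mol = 0.024495 mol
mol H = 2 × 0.3529 g H₂O ÷ 18.015 g/mol = 0.039178 mol
C and H together account for 0.33370 g — essentially the entire 0.3336 g sample — so the compound contains no oxygen.

no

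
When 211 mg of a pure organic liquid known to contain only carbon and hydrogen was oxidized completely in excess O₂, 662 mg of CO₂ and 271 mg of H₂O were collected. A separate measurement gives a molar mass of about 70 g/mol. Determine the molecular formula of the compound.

C5H10

mol C = 0.662 g CO₂ ÷ 44.009 g/mol = 0.01504 mol
mol H = 2 × 0.271 g H₂O ÷ 18.015 g/mol = 0.03009 mol
Divide by the smallest (0.01504 mol): C 1.000, H 2.000
Empirical formula: CH2
Empirical-formula mass = 14.03 g/mol; 70 ÷ 14.03 ≈ 5, so the molecular formula is C5H10.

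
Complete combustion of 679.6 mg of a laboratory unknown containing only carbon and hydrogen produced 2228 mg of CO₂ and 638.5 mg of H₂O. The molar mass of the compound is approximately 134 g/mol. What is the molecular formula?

C10H14

mol C = 2.228 g CO₂ ÷ 44.009 g/mol = 0.050626 mol
mol H = 2 × 0.6385 g H₂O ÷ 18.015 g/mol = 0.070885 mol
Divide by the smallest (0.050626 mol): C 1.000, H 1.400
Multiplying each by 5 gives whole numbers: C 5.00, H 7.00
Empirical formula: C5H7
Empirical-formula mass = 67.11 g/mol; 134 ÷ 67.11 ≈ 2, so the molecular formula is C10H14.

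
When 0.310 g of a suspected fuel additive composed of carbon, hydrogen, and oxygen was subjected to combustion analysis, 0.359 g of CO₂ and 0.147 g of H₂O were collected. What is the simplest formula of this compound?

C2H4O3

mol C = 0.359 g CO₂ ÷ 44.009 g/mol = 0.008157 mol
mol H = 2 × 0.147 g H₂O ÷ 18.015 g/mol = 0.01632 mol
mass O = 0.310 − (0.09798 + 0.01645) = 0.1956 g → mol O = 0.1956 ÷ 15.999 = 0.01222 mol
Divide by the smallest (0.008157 mol): C 1.000, H 2.001, O 1.499
Multiplying each by 2 gives whole numbers: C 2.00, H 4.00, O 3.00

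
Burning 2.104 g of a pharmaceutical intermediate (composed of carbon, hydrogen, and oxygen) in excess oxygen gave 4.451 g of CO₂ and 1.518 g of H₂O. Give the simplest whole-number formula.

mol C = 4.451 g CO₂ ÷ 44.009 g/mol = 0.10114 mol
mol H = 2 × 1.518 g H₂O ÷ 18.015 g/mol = 0.16853 mol
mass O = 2.104 − (1.2148 + 0.16987) = 0.71935 g → mol O = 0.71935 ÷ 15.999 = 0.044962 mol
Divide by the smallest (0.044962 mol): C 2.249, H 3.748, O 1.000
Multiplying each by 4 gives whole numbers: C 9.00, H 14.99, O 4.00

C9H15O4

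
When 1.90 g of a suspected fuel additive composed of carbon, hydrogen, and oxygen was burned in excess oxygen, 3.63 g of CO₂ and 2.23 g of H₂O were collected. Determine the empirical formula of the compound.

mol C = 3.63 g CO₂ ÷ 44.009 g/mol = 0.08248 mol
mol H = 2 × 2.23 g H₂O ÷ 18.015 g/mol = 0.2476 mol
mass O = 1.90 − (0.9907 + 0.2496) = 0.6597 g → mol O = 0.6597 ÷ 15.999 = 0.04124 mol
Divide by the smallest (0.04124 mol): C 2.000, H 6.004, O 1.000

C2H6O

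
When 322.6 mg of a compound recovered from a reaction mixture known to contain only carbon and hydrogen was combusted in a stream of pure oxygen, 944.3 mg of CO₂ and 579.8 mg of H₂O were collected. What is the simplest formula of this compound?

CH3

mol C = 0.9443 g CO₂ ÷ 44.009 g/mol = 0.021457 mol
mol H = 2 × 0.5798 g H₂O ÷ 18.015 g/mol = 0.064369 mol
Divide by the smallest (0.021457 mol): C 1.000, H 3.000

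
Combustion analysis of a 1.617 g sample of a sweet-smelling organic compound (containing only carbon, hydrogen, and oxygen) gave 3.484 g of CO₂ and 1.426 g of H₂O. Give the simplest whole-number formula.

mol C = 3.484 g CO₂ ÷ 44.009 g/mol = 0.079166 mol
mol H = 2 × 1.426 g H₂O ÷ 18.015 g/mol = 0.15831 mol
mass O = 1.617 − (0.95086 + 0.15958) = 0.50656 g → mol O = 0.50656 ÷ 15.999 = 0.031662 mol
Divide by the smallest (0.031662 mol): C 2.500, H 5.000, O 1.000
Multiplying each by 2 gives whole numbers: C 5.00, H 10.00, O 2.00

C5H10O2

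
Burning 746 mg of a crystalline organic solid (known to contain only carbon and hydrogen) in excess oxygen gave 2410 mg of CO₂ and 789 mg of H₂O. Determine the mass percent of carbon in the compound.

88.2%

mol C = 2.41 g CO₂ ÷ 44.009 g/mol = 0.05476 mol
mol H = 2 × 0.789 g H₂O ÷ 18.015 g/mol = 0.08759 mol
mass % C = 0.6577 g ÷ 0.746 g × 100%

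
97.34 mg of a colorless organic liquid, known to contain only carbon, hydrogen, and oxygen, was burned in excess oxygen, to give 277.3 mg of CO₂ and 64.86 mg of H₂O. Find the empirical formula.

mol C = 0.2773 g CO₂ ÷ 44.009 g/mol = 0.0063010 mol
mol H = 2 × 0.06486 g H₂O ÷ 18.015 g/mol = 0.0072007 mol
mass O = 0.09734 − (0.075681 + 0.0072583) = 0.014401 g → mol O = 0.014401 ÷ 15.999 = 0.00090009 mol
Divide by the smallest (0.00090009 mol): C 7.000, H 8.000, O 1.000

C7H8O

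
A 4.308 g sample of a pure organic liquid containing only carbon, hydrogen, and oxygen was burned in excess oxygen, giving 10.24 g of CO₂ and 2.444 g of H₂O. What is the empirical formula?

mol C = 10.24 g CO₂ ÷ 44.009 g/mol = 0.23268 mol
mol H = 2 × 2.444 g H₂O ÷ 18.015 g/mol = 0.27133 mol
mass O = 4.308 − (2.7947 + 0.27350) = 1.2398 g → mol O = 1.2398 ÷ 15.999 = 0.077491 mol
Divide by the smallest (0.077491 mol): C 3.003, H 3.501, O 1.000
Multiplying each by 2 gives whole numbers: C 6.01, H 7.00, O 2.00

C6H7O2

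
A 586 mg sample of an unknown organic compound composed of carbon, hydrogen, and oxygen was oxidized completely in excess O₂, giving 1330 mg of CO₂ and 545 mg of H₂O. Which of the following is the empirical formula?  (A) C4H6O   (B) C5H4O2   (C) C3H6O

mol C = 1.33 g CO₂ ÷ 44.009 g/mol = 0.03022 mol
mol H = 2 × 0.545 g H₂O ÷ 18.015 g/mol = 0.06051 mol
mass O = 0.586 − (0.3630 + 0.06099) = 0.1620 g → mol O = 0.1620 ÷ 15.999 = 0.01013 mol
Divide by the smallest (0.01013 mol): C 2.984, H 5.975, O 1.000

(C) C3H6O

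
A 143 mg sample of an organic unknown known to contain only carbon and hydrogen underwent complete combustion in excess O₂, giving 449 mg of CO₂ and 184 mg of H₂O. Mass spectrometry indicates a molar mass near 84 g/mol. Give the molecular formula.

C6H12

mol C = 0.449 g CO₂ ÷ 44.009 g/mol = 0.01020 mol
mol H = 2 × 0.184 g H₂O ÷ 18.015 g/mol = 0.02043 mol
Divide by the smallest (0.01020 mol): C 1.000, H 2.002
Empirical formula: CH2
Empirical-formula mass = 14.03 g/mol; 84 ÷ 14.03 ≈ 6, so the molecular formula is C6H12.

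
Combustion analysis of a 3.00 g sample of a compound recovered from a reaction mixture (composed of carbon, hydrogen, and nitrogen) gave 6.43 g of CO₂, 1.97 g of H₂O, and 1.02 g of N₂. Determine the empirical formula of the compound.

C2H3N

mol C = 6.43 g CO₂ ÷ 44.009 g/mol = 0.1461 mol
mol H = 2 × 1.97 g H₂O ÷ 18.015 g/mol = 0.2187 mol
mol N = 2 × 1.02 g N₂ ÷ 28.014 g/mol = 0.07282 mol
Divide by the smallest (0.07282 mol): C 2.006, H 3.003, N 1.000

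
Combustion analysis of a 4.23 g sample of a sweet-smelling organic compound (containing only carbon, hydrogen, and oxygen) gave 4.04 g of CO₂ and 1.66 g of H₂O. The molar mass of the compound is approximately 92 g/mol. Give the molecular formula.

C2H4O4

mol C = 4.04 g CO₂ ÷ 44.009 g/mol = 0.09180 mol
mol H = 2 × 1.66 g H₂O ÷ 18.015 g/mol = 0.1843 mol
mass O = 4.23 − (1.103 + 0.1858) = 2.942 g → mol O = 2.942 ÷ 15.999 = 0.1839 mol
Divide by the smallest (0.09180 mol): C 1.000, H 2.008, O 2.003
Empirical formula: CH2O2
Empirical-formula mass = 46.02 g/mol; 92 ÷ 46.02 ≈ 2, so the molecular formula is C2H4O4.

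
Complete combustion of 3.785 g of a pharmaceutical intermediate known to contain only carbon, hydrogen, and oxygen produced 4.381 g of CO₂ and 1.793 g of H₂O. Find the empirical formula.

mol C = 4.381 g CO₂ ÷ 44.009 g/mol = 0.099548 mol
mol H = 2 × 1.793 g H₂O ÷ 18.015 g/mol = 0.19906 mol
mass O = 3.785 − (1.1957 + 0.20065) = 2.3887 g → mol O = 2.3887 ÷ 15.999 = 0.14930 mol
Divide by the smallest (0.099548 mol): C 1.000, H 2.000, O 1.500
Multiplying each by 2 gives whole numbers: C 2.00, H 4.00, O 3.00

C2H4O3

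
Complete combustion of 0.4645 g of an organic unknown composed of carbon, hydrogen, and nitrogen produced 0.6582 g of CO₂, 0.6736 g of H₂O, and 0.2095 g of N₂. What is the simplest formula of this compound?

mol C = 0.6582 g CO₂ ÷ 44.009 g/mol = 0.014956 mol
mol H = 2 × 0.6736 g H₂O ÷ 18.015 g/mol = 0.074782 mol
mol N = 2 × 0.2095 g N₂ ÷ 28.014 g/mol = 0.014957 mol
Divide by the smallest (0.014956 mol): C 1.000, H 5.000, N 1.000

CH5N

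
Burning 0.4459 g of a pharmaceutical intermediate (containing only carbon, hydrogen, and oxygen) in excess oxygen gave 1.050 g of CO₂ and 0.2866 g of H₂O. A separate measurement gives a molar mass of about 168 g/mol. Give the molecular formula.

mol C = 1.050 g CO₂ ÷ 44.009 g/mol = 0.023859 mol
mol H = 2 × 0.2866 g H₂O ÷ 18.015 g/mol = 0.031818 mol
mass O = 0.4459 − (0.28657 + 0.032072) = 0.12726 g → mol O = 0.12726 ÷ 15.999 = 0.0079542 mol
Divide by the smallest (0.0079542 mol): C 2.999, H 4.000, O 1.000
Empirical formula: C3H4O
Empirical-formula mass = 56.06 g/mol; 168 ÷ 56.06 ≈ 3, so the molecular formula is C9H12O3.

C9H12O3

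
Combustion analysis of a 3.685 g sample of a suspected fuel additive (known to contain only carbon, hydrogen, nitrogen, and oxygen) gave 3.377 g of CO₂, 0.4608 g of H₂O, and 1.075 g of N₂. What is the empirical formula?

C3H2N3O4

mol C = 3.377 g CO₂ ÷ 44.009 g/mol = 0.076734 mol
mol H = 2 × 0.4608 g H₂O ÷ 18.015 g/mol = 0.051157 mol
mol N = 2 × 1.075 g N₂ ÷ 28.014 g/mol = 0.076747 mol
mass O = 3.685 − (0.92166 + 0.051567 + 1.0750) = 1.6368 g → mol O = 1.6368 ÷ 15.999 = 0.10230 mol
Divide by the smallest (0.051157 mol): C 1.500, H 1.000, N 1.500, O 2.000
Multiplying each by 2 gives whole numbers: C 3.00, H 2.00, N 3.00, O 4.00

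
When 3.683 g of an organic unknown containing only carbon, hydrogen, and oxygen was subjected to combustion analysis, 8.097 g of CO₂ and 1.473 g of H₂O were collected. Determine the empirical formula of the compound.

C9H8O4

mol C = 8.097 g CO₂ ÷ 44.009 g/mol = 0.18399 mol
mol H = 2 × 1.473 g H₂O ÷ 18.015 g/mol = 0.16353 mol
mass O = 3.683 − (2.2098 + 0.16484) = 1.3083 g → mol O = 1.3083 ÷ 15.999 = 0.081775 mol
Divide by the smallest (0.081775 mol): C 2.250, H 2.000, O 1.000
Multiplying each by 4 gives whole numbers: C 9.00, H 8.00, O 4.00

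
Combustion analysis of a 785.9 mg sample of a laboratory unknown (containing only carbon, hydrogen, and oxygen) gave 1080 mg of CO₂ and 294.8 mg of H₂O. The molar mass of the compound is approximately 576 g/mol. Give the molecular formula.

mol C = 1.080 g CO₂ ÷ 44.009 g/mol = 0.024540 mol
mol H = 2 × 0.2948 g H₂O ÷ 18.015 g/mol = 0.032728 mol
mass O = 0.7859 − (0.29476 + 0.032990) = 0.45815 g → mol O = 0.45815 ÷ 15.999 = 0.028636 mol
Divide by the smallest (0.024540 mol): C 1.000, H 1.334, O 1.167
Multiplying each by 6 gives whole numbers: C 6.00, H 8.00, O 7.00
Empirical formula: C6H8O7
Empirical-formula mass = 192.12 g/mol; 576 ÷ 192.12 ≈ 3, so the molecular formula is C18H24O21.

C18H24O21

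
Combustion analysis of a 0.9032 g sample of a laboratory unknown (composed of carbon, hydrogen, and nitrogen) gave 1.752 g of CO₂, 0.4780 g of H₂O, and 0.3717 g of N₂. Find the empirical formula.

mol C = 1.752 g CO₂ ÷ 44.009 g/mol = 0.039810 mol
mol H = 2 × 0.4780 g H₂O ÷ 18.015 g/mol = 0.053067 mol
mol N = 2 × 0.3717 g N₂ ÷ 28.014 g/mol = 0.026537 mol
Divide by the smallest (0.026537 mol): C 1.500, H 2.000, N 1.000
Multiplying each by 2 gives whole numbers: C 3.00, H 4.00, N 2.00

C3H4N2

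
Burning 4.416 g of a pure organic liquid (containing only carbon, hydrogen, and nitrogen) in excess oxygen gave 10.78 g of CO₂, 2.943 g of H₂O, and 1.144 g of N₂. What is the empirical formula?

mol C = 10.78 g CO₂ ÷ 44.009 g/mol = 0.24495 mol
mol H = 2 × 2.943 g H₂O ÷ 18.015 g/mol = 0.32673 mol
mol N = 2 × 1.144 g N₂ ÷ 28.014 g/mol = 0.081673 mol
Divide by the smallest (0.081673 mol): C 2.999, H 4.000, N 1.000

C3H4N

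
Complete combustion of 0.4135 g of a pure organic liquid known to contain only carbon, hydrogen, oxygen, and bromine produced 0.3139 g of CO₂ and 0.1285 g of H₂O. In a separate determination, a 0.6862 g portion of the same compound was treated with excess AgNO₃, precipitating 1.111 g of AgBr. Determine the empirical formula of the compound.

C4H8Br2O

mol C = 0.3139 g CO₂ ÷ 44.009 g/mol = 0.0071326 mol
mol H = 2 × 0.1285 g H₂O ÷ 18.015 g/mol = 0.014266 mol
From the AgBr data: mol Br per gram of compound = (1.111 ÷ 187.772) ÷ 0.6862 = 0.0086225 mol/g, so in the 0.4135 g combustion sample mol Br = 0.0035654 mol
mass O = 0.4135 − (0.085670 + 0.014380 + 0.28489) = 0.028560 g → mol O = 0.028560 ÷ 15.999 = 0.0017851 mol
Divide by the smallest (0.0017851 mol): C 3.996, H 7.991, Br 1.997, O 1.000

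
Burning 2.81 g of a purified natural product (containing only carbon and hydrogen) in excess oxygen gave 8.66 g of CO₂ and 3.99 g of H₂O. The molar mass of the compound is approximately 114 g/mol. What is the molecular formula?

C8H18

mol C = 8.66 g CO₂ ÷ 44.009 g/mol = 0.1968 mol
mol H = 2 × 3.99 g H₂O ÷ 18.015 g/mol = 0.4430 mol
Divide by the smallest (0.1968 mol): C 1.000, H 2.251
Multiplying each by 4 gives whole numbers: C 4.00, H 9.00
Empirical formula: C4H9
Empirical-formula mass = 57.12 g/mol; 114 ÷ 57.12 ≈ 2, so the molecular formula is C8H18.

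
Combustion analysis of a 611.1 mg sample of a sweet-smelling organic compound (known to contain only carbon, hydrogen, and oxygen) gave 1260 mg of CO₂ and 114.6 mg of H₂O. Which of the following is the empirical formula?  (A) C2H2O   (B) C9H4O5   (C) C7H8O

(B) C9H4O5

mol C = 1.260 g CO₂ ÷ 44.009 g/mol = 0.028631 mol
mol H = 2 × 0.1146 g H₂O ÷ 18.015 g/mol = 0.012723 mol
mass O = 0.6111 − (0.34388 + 0.012825) = 0.25439 g → mol O = 0.25439 ÷ 15.999 = 0.015901 mol
Divide by the smallest (0.012723 mol): C 2.250, H 1.000, O 1.250
Multiplying each by 4 gives whole numbers: C 9.00, H 4.00, O 5.00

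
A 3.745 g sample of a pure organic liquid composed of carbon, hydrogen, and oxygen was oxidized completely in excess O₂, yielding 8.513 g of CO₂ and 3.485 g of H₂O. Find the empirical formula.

mol C = 8.513 g CO₂ ÷ 44.009 g/mol = 0.19344 mol
mol H = 2 × 3.485 g H₂O ÷ 18.015 g/mol = 0.38690 mol
mass O = 3.745 − (2.3234 + 0.39000) = 1.0316 g → mol O = 1.0316 ÷ 15.999 = 0.064481 mol
Divide by the smallest (0.064481 mol): C 3.000, H 6.000, O 1.000

C3H6O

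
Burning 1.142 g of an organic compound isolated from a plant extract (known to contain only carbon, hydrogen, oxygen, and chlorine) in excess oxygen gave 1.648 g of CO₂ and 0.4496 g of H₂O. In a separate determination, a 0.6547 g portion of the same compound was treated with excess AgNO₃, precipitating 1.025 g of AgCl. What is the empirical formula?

mol C = 1.648 g CO₂ ÷ 44.009 g/mol = 0.037447 mol
mol H = 2 × 0.4496 g H₂O ÷ 18.015 g/mol = 0.049914 mol
From the AgCl data: mol Cl per gram of compound = (1.025 ÷ 143.318) ÷ 0.6547 = 0.010924 mol/g, so in the 1.142 g combustion sample mol Cl = 0.012475 mol
mass O = 1.142 − (0.44977 + 0.050313 + 0.44225) = 0.19967 g → mol O = 0.19967 ÷ 15.999 = 0.012480 mol
Divide by the smallest (0.012475 mol): C 3.002, H 4.001, Cl 1.000, O 1.000

C3H4ClO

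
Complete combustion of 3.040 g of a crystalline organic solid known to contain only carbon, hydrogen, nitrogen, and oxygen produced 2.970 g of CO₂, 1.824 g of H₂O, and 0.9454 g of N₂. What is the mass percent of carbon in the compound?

mol C = 2.970 g CO₂ ÷ 44.009 g/mol = 0.067486 mol
mol H = 2 × 1.824 g H₂O ÷ 18.015 g/mol = 0.20250 mol
mol N = 2 × 0.9454 g N₂ ÷ 28.014 g/mol = 0.067495 mol
mass O = 3.040 − (0.81058 + 0.20412 + 0.94540) = 1.0799 g → mol O = 1.0799 ÷ 15.999 = 0.067498 mol
mass % C = 0.81058 g ÷ 3.040 g × 100%

26.66%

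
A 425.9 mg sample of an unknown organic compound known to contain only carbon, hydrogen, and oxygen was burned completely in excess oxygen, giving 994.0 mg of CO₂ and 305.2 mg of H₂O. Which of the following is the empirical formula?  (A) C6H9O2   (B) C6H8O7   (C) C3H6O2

mol C = 0.9940 g CO₂ ÷ 44.009 g/mol = 0.022586 mol
mol H = 2 × 0.3052 g H₂O ÷ 18.015 g/mol = 0.033883 mol
mass O = 0.4259 − (0.27128 + 0.034154) = 0.12046 g → mol O = 0.12046 ÷ 15.999 = 0.0075294 mol
Divide by the smallest (0.0075294 mol): C 3.000, H 4.500, O 1.000
Multiplying each by 2 gives whole numbers: C 6.00, H 9.00, O 2.00

(A) C6H9O2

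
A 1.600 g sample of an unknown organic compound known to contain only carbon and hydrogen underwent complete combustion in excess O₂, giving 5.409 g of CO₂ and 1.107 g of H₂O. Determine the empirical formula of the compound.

CH

mol C = 5.409 g CO₂ ÷ 44.009 g/mol = 0.12291 mol
mol H = 2 × 1.107 g H₂O ÷ 18.015 g/mol = 0.12290 mol
Divide by the smallest (0.12290 mol): C 1.000, H 1.000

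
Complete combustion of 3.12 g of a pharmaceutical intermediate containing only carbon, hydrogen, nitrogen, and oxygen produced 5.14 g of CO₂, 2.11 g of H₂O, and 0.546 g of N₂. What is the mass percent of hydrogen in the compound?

7.6%

mol C = 5.14 g CO₂ ÷ 44.009 g/mol = 0.1168 mol
mol H = 2 × 2.11 g H₂O ÷ 18.015 g/mol = 0.2342 mol
mol N = 2 × 0.546 g N₂ ÷ 28.014 g/mol = 0.03898 mol
mass O = 3.12 − (1.403 + 0.2361 + 0.5460) = 0.9351 g → mol O = 0.9351 ÷ 15.999 = 0.05844 mol
mass % H = 0.2361 g ÷ 3.12 g × 100%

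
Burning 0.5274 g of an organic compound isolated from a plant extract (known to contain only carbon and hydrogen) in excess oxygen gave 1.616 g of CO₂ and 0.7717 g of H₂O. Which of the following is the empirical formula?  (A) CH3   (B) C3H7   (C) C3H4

mol C = 1.616 g CO₂ ÷ 44.009 g/mol = 0.036720 mol
mol H = 2 × 0.7717 g H₂O ÷ 18.015 g/mol = 0.085673 mol
Divide by the smallest (0.036720 mol): C 1.000, H 2.333
Multiplying each by 3 gives whole numbers: C 3.00, H 7.00

(B) C3H7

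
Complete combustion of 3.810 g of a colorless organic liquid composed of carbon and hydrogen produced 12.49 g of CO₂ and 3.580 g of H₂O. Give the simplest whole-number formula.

mol C = 12.49 g CO₂ ÷ 44.009 g/mol = 0.28381 mol
mol H = 2 × 3.580 g H₂O ÷ 18.015 g/mol = 0.39745 mol
Divide by the smallest (0.28381 mol): C 1.000, H 1.400
Multiplying each by 5 gives whole numbers: C 5.00, H 7.00

C5H7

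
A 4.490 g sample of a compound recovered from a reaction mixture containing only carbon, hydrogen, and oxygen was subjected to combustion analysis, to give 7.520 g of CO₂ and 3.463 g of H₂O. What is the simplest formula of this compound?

C4H9O3

mol C = 7.520 g CO₂ ÷ 44.009 g/mol = 0.17087 mol
mol H = 2 × 3.463 g H₂O ÷ 18.015 g/mol = 0.38446 mol
mass O = 4.490 − (2.0524 + 0.38753) = 2.0501 g → mol O = 2.0501 ÷ 15.999 = 0.12814 mol
Divide by the smallest (0.12814 mol): C 1.334, H 3.000, O 1.000
Multiplying each by 3 gives whole numbers: C 4.00, H 9.00, O 3.00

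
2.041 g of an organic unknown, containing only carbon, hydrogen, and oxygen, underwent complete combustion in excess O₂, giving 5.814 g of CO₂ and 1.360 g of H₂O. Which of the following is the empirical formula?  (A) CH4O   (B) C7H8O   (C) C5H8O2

mol C = 5.814 g CO₂ ÷ 44.009 g/mol = 0.13211 mol
mol H = 2 × 1.360 g H₂O ÷ 18.015 g/mol = 0.15099 mol
mass O = 2.041 − (1.5868 + 0.15219) = 0.30204 g → mol O = 0.30204 ÷ 15.999 = 0.018879 mol
Divide by the smallest (0.018879 mol): C 6.998, H 7.998, O 1.000

(B) C7H8O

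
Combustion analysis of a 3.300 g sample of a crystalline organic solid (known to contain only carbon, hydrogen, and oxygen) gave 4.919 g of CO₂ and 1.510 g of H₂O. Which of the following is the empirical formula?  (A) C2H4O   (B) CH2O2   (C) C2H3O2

mol C = 4.919 g CO₂ ÷ 44.009 g/mol = 0.11177 mol
mol H = 2 × 1.510 g H₂O ÷ 18.015 g/mol = 0.16764 mol
mass O = 3.300 − (1.3425 + 0.16898) = 1.7885 g → mol O = 1.7885 ÷ 15.999 = 0.11179 mol
Divide by the smallest (0.11177 mol): C 1.000, H 1.500, O 1.000
Multiplying each by 2 gives whole numbers: C 2.00, H 3.00, O 2.00

(C) C2H3O2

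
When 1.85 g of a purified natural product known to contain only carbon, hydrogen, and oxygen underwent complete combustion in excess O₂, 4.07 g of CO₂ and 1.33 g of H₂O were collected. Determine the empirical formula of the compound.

mol C = 4.07 g CO₂ ÷ 44.009 g/mol = 0.09248 mol
mol H = 2 × 1.33 g H₂O ÷ 18.015 g/mol = 0.1477 mol
mass O = 1.85 − (1.111 + 0.1488) = 0.5904 g → mol O = 0.5904 ÷ 15.999 = 0.03690 mol
Divide by the smallest (0.03690 mol): C 2.506, H 4.001, O 1.000
Multiplying each by 2 gives whole numbers: C 5.01, H 8.00, O 2.00

C5H8O2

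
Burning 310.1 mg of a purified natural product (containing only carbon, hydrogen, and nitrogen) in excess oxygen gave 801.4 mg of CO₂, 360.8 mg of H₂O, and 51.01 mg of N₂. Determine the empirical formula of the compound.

mol C = 0.8014 g CO₂ ÷ 44.009 g/mol = 0.018210 mol
mol H = 2 × 0.3608 g H₂O ÷ 18.015 g/mol = 0.040056 mol
mol N = 2 × 0.05101 g N₂ ÷ 28.014 g/mol = 0.0036418 mol
Divide by the smallest (0.0036418 mol): C 5.000, H 10.999, N 1.000

C5H11N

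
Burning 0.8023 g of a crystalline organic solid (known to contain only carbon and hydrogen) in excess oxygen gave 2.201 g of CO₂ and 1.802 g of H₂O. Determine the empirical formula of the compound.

CH4

mol C = 2.201 g CO₂ ÷ 44.009 g/mol = 0.050012 mol
mol H = 2 × 1.802 g H₂O ÷ 18.015 g/mol = 0.20006 mol
Divide by the smallest (0.050012 mol): C 1.000, H 4.000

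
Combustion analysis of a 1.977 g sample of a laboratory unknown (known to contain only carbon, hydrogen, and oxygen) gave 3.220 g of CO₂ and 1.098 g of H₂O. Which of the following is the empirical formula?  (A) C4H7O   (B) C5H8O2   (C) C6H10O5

mol C = 3.220 g CO₂ ÷ 44.009 g/mol = 0.073167 mol
mol H = 2 × 1.098 g H₂O ÷ 18.015 g/mol = 0.12190 mol
mass O = 1.977 − (0.87881 + 0.12287) = 0.97532 g → mol O = 0.97532 ÷ 15.999 = 0.060961 mol
Divide by the smallest (0.060961 mol): C 1.200, H 2.000, O 1.000
Multiplying each by 5 gives whole numbers: C 6.00, H 10.00, O 5.00

(C) C6H10O5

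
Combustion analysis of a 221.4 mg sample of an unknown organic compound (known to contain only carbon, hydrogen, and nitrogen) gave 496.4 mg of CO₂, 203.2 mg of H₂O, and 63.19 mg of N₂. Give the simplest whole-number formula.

mol C = 0.4964 g CO₂ ÷ 44.009 g/mol = 0.011280 mol
mol H = 2 × 0.2032 g H₂O ÷ 18.015 g/mol = 0.022559 mol
mol N = 2 × 0.06319 g N₂ ÷ 28.014 g/mol = 0.0045113 mol
Divide by the smallest (0.0045113 mol): C 2.500, H 5.001, N 1.000
Multiplying each by 2 gives whole numbers: C 5.00, H 10.00, N 2.00

C5H10N2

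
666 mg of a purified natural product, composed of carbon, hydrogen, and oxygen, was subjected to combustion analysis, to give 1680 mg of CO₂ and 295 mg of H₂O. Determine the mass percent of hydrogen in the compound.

5.0%

mol C = 1.68 g CO₂ ÷ 44.009 g/mol = 0.03817 mol
mol H = 2 × 0.295 g H₂O ÷ 18.015 g/mol = 0.03275 mol
mass O = 0.666 − (0.4585 + 0.03301) = 0.1745 g → mol O = 0.1745 ÷ 15.999 = 0.01091 mol
mass % H = 0.03301 g ÷ 0.666 g × 100%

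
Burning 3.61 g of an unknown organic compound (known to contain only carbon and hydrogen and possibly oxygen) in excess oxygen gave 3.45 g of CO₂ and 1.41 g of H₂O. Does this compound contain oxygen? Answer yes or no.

yes

mol C = 3.45 g CO₂ ÷ 44.009 g/mol = 0.07839 mol
mol H = 2 × 1.41 g H₂O ÷ 18.015 g/mol = 0.1565 mol
C and H account for only 1.099 g of the 3.61 g sample; the remaining 2.511 g must be oxygen.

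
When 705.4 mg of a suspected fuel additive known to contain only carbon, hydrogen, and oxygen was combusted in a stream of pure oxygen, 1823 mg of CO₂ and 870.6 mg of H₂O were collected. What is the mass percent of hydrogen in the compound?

mol C = 1.823 g CO₂ ÷ 44.009 g/mol = 0.041423 mol
mol H = 2 × 0.8706 g H₂O ÷ 18.015 g/mol = 0.096653 mol
mass O = 0.7054 − (0.49754 + 0.097426) = 0.11044 g → mol O = 0.11044 ÷ 15.999 = 0.0069028 mol
mass % H = 0.097426 g ÷ 0.7054 g × 100%

13.81%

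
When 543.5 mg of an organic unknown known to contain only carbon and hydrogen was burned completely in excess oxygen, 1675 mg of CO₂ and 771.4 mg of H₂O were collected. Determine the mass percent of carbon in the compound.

mol C = 1.675 g CO₂ ÷ 44.009 g/mol = 0.038060 mol
mol H = 2 × 0.7714 g H₂O ÷ 18.015 g/mol = 0.085640 mol
mass % C = 0.45714 g ÷ 0.5435 g × 100%

84.11%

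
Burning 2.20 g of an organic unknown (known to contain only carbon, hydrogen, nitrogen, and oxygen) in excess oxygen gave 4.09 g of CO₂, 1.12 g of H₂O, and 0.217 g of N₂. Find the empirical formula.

C6H8NO3

mol C = 4.09 g CO₂ ÷ 44.009 g/mol = 0.09294 mol
mol H = 2 × 1.12 g H₂O ÷ 18.015 g/mol = 0.1243 mol
mol N = 2 × 0.217 g N₂ ÷ 28.014 g/mol = 0.01549 mol
mass O = 2.20 − (1.116 + 0.1253 + 0.2170) = 0.7414 g → mol O = 0.7414 ÷ 15.999 = 0.04634 mol
Divide by the smallest (0.01549 mol): C 5.999, H 8.026, N 1.000, O 2.991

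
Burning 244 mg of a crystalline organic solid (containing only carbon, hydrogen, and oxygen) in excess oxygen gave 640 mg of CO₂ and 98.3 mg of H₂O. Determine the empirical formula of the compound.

C4H3O

mol C = 0.640 g CO₂ ÷ 44.009 g/mol = 0.01454 mol
mol H = 2 × 0.0983 g H₂O ÷ 18.015 g/mol = 0.01091 mol
mass O = 0.244 − (0.1747 + 0.01100) = 0.05833 g → mol O = 0.05833 ÷ 15.999 = 0.003646 mol
Divide by the smallest (0.003646 mol): C 3.989, H 2.993, O 1.000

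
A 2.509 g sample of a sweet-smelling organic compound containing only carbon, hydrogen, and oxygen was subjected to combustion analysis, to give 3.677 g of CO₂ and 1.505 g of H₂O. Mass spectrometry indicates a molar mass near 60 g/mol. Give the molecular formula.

mol C = 3.677 g CO₂ ÷ 44.009 g/mol = 0.083551 mol
mol H = 2 × 1.505 g H₂O ÷ 18.015 g/mol = 0.16708 mol
mass O = 2.509 − (1.0035 + 0.16842) = 1.3370 g → mol O = 1.3370 ÷ 15.999 = 0.083571 mol
Divide by the smallest (0.083551 mol): C 1.000, H 2.000, O 1.000
Empirical formula: CH2O
Empirical-formula mass = 30.03 g/mol; 60 ÷ 30.03 ≈ 2, so the molecular formula is C2H4O2.

C2H4O2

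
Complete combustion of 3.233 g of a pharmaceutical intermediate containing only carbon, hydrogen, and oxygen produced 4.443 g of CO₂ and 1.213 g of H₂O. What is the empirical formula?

mol C = 4.443 g CO₂ ÷ 44.009 g/mol = 0.10096 mol
mol H = 2 × 1.213 g H₂O ÷ 18.015 g/mol = 0.13467 mol
mass O = 3.233 − (1.2126 + 0.13574) = 1.8847 g → mol O = 1.8847 ÷ 15.999 = 0.11780 mol
Divide by the smallest (0.10096 mol): C 1.000, H 1.334, O 1.167
Multiplying each by 6 gives whole numbers: C 6.00, H 8.00, O 7.00

C6H8O7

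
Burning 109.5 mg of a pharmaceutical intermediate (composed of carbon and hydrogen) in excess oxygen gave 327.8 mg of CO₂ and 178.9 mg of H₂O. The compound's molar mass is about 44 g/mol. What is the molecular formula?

C3H8

mol C = 0.3278 g CO₂ ÷ 44.009 g/mol = 0.0074485 mol
mol H = 2 × 0.1789 g H₂O ÷ 18.015 g/mol = 0.019861 mol
Divide by the smallest (0.0074485 mol): C 1.000, H 2.666
Multiplying each by 3 gives whole numbers: C 3.00, H 8.00
Empirical formula: C3H8
Empirical-formula mass = 44.10 g/mol; 44 ÷ 44.10 ≈ 1, so the molecular formula is C3H8.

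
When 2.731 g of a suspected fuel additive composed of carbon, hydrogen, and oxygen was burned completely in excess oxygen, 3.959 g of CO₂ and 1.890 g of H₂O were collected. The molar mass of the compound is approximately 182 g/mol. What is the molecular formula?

C6H14O6

mol C = 3.959 g CO₂ ÷ 44.009 g/mol = 0.089959 mol
mol H = 2 × 1.890 g H₂O ÷ 18.015 g/mol = 0.20983 mol
mass O = 2.731 − (1.0805 + 0.21150) = 1.4390 g → mol O = 1.4390 ÷ 15.999 = 0.089943 mol
Divide by the smallest (0.089943 mol): C 1.000, H 2.333, O 1.000
Multiplying each by 3 gives whole numbers: C 3.00, H 7.00, O 3.00
Empirical formula: C3H7O3
Empirical-formula mass = 91.09 g/mol; 182 ÷ 91.09 ≈ 2, so the molecular formula is C6H14O6.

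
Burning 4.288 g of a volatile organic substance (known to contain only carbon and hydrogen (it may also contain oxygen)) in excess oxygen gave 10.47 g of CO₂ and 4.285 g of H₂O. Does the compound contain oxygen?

yes

mol C = 10.47 g CO₂ ÷ 44.009 g/mol = 0.23791 mol
mol H = 2 × 4.285 g H₂O ÷ 18.015 g/mol = 0.47571 mol
C and H account for only 3.3370 g of the 4.288 g sample; the remaining 0.95099 g must be oxygen.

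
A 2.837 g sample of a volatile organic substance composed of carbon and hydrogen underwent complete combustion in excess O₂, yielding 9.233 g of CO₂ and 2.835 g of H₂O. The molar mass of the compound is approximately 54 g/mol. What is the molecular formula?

C4H6

mol C = 9.233 g CO₂ ÷ 44.009 g/mol = 0.20980 mol
mol H = 2 × 2.835 g H₂O ÷ 18.015 g/mol = 0.31474 mol
Divide by the smallest (0.20980 mol): C 1.000, H 1.500
Multiplying each by 2 gives whole numbers: C 2.00, H 3.00
Empirical formula: C2H3
Empirical-formula mass = 27.05 g/mol; 54 ÷ 27.05 ≈ 2, so the molecular formula is C4H6.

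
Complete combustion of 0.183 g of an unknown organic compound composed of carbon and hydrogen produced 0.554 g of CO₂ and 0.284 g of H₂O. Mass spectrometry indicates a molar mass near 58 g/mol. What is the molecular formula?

mol C = 0.554 g CO₂ ÷ 44.009 g/mol = 0.01259 mol
mol H = 2 × 0.284 g H₂O ÷ 18.015 g/mol = 0.03153 mol
Divide by the smallest (0.01259 mol): C 1.000, H 2.505
Multiplying each by 2 gives whole numbers: C 2.00, H 5.01
Empirical formula: C2H5
Empirical-formula mass = 29.06 g/mol; 58 ÷ 29.06 ≈ 2, so the molecular formula is C4H10.

C4H10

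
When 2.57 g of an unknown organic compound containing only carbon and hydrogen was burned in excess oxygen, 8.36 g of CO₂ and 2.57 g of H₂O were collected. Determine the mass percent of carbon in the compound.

mol C = 8.36 g CO₂ ÷ 44.009 g/mol = 0.1900 mol
mol H = 2 × 2.57 g H₂O ÷ 18.015 g/mol = 0.2853 mol
mass % C = 2.282 g ÷ 2.57 g × 100%

88.8%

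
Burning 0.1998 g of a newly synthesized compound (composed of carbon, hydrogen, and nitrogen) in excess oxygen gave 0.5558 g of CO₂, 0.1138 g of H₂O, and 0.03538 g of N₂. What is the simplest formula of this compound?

mol C = 0.5558 g CO₂ ÷ 44.009 g/mol = 0.012629 mol
mol H = 2 × 0.1138 g H₂O ÷ 18.015 g/mol = 0.012634 mol
mol N = 2 × 0.03538 g N₂ ÷ 28.014 g/mol = 0.0025259 mol
Divide by the smallest (0.0025259 mol): C 5.000, H 5.002, N 1.000

C5H5N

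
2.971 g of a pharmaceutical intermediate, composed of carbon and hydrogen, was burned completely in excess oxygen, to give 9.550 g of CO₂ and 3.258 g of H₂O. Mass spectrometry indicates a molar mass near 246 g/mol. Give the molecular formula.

mol C = 9.550 g CO₂ ÷ 44.009 g/mol = 0.21700 mol
mol H = 2 × 3.258 g H₂O ÷ 18.015 g/mol = 0.36170 mol
Divide by the smallest (0.21700 mol): C 1.000, H 1.667
Multiplying each by 3 gives whole numbers: C 3.00, H 5.00
Empirical formula: C3H5
Empirical-formula mass = 41.07 g/mol; 246 ÷ 41.07 ≈ 6, so the molecular formula is C18H30.

C18H30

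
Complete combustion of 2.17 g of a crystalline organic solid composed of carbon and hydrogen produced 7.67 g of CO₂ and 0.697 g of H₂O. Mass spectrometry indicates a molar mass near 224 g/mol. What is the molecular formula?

mol C = 7.67 g CO₂ ÷ 44.009 g/mol = 0.1743 mol
mol H = 2 × 0.697 g H₂O ÷ 18.015 g/mol = 0.07738 mol
Divide by the smallest (0.07738 mol): C 2.252, H 1.000
Multiplying each by 4 gives whole numbers: C 9.01, H 4.00
Empirical formula: C9H4
Empirical-formula mass = 112.13 g/mol; 224 ÷ 112.13 ≈ 2, so the molecular formula is C18H8.

C18H8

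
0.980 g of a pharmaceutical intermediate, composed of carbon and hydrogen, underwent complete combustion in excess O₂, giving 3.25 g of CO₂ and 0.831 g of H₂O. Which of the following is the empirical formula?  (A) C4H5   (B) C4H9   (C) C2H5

(A) C4H5

mol C = 3.25 g CO₂ ÷ 44.009 g/mol = 0.07385 mol
mol H = 2 × 0.831 g H₂O ÷ 18.015 g/mol = 0.09226 mol
Divide by the smallest (0.07385 mol): C 1.000, H 1.249
Multiplying each by 4 gives whole numbers: C 4.00, H 5.00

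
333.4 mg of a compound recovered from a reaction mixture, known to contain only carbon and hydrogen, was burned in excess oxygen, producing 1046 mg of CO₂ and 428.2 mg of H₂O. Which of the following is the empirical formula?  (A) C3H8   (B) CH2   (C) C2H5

(B) CH2

mol C = 1.046 g CO₂ ÷ 44.009 g/mol = 0.023768 mol
mol H = 2 × 0.4282 g H₂O ÷ 18.015 g/mol = 0.047538 mol
Divide by the smallest (0.023768 mol): C 1.000, H 2.000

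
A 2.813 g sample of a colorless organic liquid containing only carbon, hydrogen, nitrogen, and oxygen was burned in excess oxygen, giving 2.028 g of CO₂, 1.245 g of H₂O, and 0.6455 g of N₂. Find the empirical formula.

mol C = 2.028 g CO₂ ÷ 44.009 g/mol = 0.046081 mol
mol H = 2 × 1.245 g H₂O ÷ 18.015 g/mol = 0.13822 mol
mol N = 2 × 0.6455 g N₂ ÷ 28.014 g/mol = 0.046084 mol
mass O = 2.813 − (0.55348 + 0.13932 + 0.64550) = 1.4747 g → mol O = 1.4747 ÷ 15.999 = 0.092174 mol
Divide by the smallest (0.046081 mol): C 1.000, H 2.999, N 1.000, O 2.000

CH3NO2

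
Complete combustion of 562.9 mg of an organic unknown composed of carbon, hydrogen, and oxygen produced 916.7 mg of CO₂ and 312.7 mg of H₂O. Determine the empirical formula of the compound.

mol C = 0.9167 g CO₂ ÷ 44.009 g/mol = 0.020830 mol
mol H = 2 × 0.3127 g H₂O ÷ 18.015 g/mol = 0.034716 mol
mass O = 0.5629 − (0.25019 + 0.034993) = 0.27772 g → mol O = 0.27772 ÷ 15.999 = 0.017359 mol
Divide by the smallest (0.017359 mol): C 1.200, H 2.000, O 1.000
Multiplying each by 5 gives whole numbers: C 6.00, H 10.00, O 5.00

C6H10O5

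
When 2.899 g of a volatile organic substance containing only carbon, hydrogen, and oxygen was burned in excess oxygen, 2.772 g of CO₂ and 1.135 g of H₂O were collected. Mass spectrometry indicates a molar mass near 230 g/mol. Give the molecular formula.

C5H10O10

mol C = 2.772 g CO₂ ÷ 44.009 g/mol = 0.062987 mol
mol H = 2 × 1.135 g H₂O ÷ 18.015 g/mol = 0.12601 mol
mass O = 2.899 − (0.75654 + 0.12701) = 2.0154 g → mol O = 2.0154 ÷ 15.999 = 0.12597 mol
Divide by the smallest (0.062987 mol): C 1.000, H 2.001, O 2.000
Empirical formula: CH2O2
Empirical-formula mass = 46.02 g/mol; 230 ÷ 46.02 ≈ 5, so the molecular formula is C5H10O10.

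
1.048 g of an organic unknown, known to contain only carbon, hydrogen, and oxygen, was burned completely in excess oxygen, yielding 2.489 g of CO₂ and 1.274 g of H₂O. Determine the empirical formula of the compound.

C4H10O

mol C = 2.489 g CO₂ ÷ 44.009 g/mol = 0.056557 mol
mol H = 2 × 1.274 g H₂O ÷ 18.015 g/mol = 0.14144 mol
mass O = 1.048 − (0.67930 + 0.14257) = 0.22613 g → mol O = 0.22613 ÷ 15.999 = 0.014134 mol
Divide by the smallest (0.014134 mol): C 4.001, H 10.007, O 1.000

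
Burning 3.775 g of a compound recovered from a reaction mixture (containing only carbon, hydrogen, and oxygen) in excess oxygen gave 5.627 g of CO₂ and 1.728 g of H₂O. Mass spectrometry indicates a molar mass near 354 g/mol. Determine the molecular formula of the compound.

C12H18O12

mol C = 5.627 g CO₂ ÷ 44.009 g/mol = 0.12786 mol
mol H = 2 × 1.728 g H₂O ÷ 18.015 g/mol = 0.19184 mol
mass O = 3.775 − (1.5357 + 0.19337) = 2.0459 g → mol O = 2.0459 ÷ 15.999 = 0.12788 mol
Divide by the smallest (0.12786 mol): C 1.000, H 1.500, O 1.000
Multiplying each by 2 gives whole numbers: C 2.00, H 3.00, O 2.00
Empirical formula: C2H3O2
Empirical-formula mass = 59.04 g/mol; 354 ÷ 59.04 ≈ 6, so the molecular formula is C12H18O12.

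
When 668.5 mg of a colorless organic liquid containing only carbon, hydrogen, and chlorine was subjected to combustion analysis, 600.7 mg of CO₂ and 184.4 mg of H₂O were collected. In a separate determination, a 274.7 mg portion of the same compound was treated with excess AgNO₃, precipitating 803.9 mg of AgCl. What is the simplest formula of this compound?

mol C = 0.6007 g CO₂ ÷ 44.009 g/mol = 0.013649 mol
mol H = 2 × 0.1844 g H₂O ÷ 18.015 g/mol = 0.020472 mol
From the AgCl data: mol Cl per gram of compound = (0.8039 ÷ 143.318) ÷ 0.2747 = 0.020419 mol/g, so in the 0.6685 g combustion sample mol Cl = 0.013650 mol
Divide by the smallest (0.013649 mol): C 1.000, H 1.500, Cl 1.000
Multiplying each by 2 gives whole numbers: C 2.00, H 3.00, Cl 2.00

C2H3Cl2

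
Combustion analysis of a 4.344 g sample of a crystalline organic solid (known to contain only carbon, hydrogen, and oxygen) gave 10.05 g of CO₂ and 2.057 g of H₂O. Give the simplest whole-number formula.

C8H8O3

mol C = 10.05 g CO₂ ÷ 44.009 g/mol = 0.22836 mol
mol H = 2 × 2.057 g H₂O ÷ 18.015 g/mol = 0.22837 mol
mass O = 4.344 − (2.7429 + 0.23019) = 1.3709 g → mol O = 1.3709 ÷ 15.999 = 0.085690 mol
Divide by the smallest (0.085690 mol): C 2.665, H 2.665, O 1.000
Multiplying each by 3 gives whole numbers: C 7.99, H 8.00, O 3.00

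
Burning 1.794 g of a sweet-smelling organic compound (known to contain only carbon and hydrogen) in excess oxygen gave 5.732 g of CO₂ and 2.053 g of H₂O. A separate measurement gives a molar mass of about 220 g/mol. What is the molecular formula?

C16H28

mol C = 5.732 g CO₂ ÷ 44.009 g/mol = 0.13025 mol
mol H = 2 × 2.053 g H₂O ÷ 18.015 g/mol = 0.22792 mol
Divide by the smallest (0.13025 mol): C 1.000, H 1.750
Multiplying each by 4 gives whole numbers: C 4.00, H 7.00
Empirical formula: C4H7
Empirical-formula mass = 55.10 g/mol; 220 ÷ 55.10 ≈ 4, so the molecular formula is C16H28.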